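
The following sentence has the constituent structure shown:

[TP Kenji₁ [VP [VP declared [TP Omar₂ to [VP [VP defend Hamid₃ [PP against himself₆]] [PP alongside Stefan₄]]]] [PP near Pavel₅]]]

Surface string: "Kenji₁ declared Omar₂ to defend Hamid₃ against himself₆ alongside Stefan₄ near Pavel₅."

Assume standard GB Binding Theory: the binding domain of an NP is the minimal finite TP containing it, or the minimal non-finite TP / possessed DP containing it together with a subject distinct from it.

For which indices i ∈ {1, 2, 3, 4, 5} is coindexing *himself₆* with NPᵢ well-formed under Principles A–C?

{2, 3}

*himself* is an anaphor, so Principle A applies: it must be bound in its binding domain.
Binding domain of *himself₆*: the embedded TP, whose subject is Omar₂.
*Kenji₁* c-commands the anaphor but is outside its binding domain → cannot satisfy Principle A.
*Omar₂* c-commands the anaphor within its binding domain → licit binder.
*Hamid₃* c-commands the anaphor within its binding domain → licit binder.
*Stefan₄* does not c-command the anaphor → cannot bind it.
*Pavel₅* does not c-command the anaphor → cannot bind it.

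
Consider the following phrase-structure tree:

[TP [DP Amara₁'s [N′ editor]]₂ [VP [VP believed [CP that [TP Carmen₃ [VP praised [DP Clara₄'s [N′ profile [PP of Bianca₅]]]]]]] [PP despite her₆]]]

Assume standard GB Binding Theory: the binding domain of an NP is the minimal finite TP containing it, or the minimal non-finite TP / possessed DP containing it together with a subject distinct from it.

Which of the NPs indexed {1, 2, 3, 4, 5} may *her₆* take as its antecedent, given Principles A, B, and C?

{1, 3, 4, 5}

*her* is a pronoun, so Principle B applies: it must be free in its binding domain.
Binding domain of *her₆*: the matrix TP, whose subject is [Amara₁'s editor]₂.
*Amara₁* and the pronoun do not c-command one another → neither Principle B nor Principle C is at stake; coindexation permitted.
*[Amara₁'s editor]₂* c-commands the pronoun within its binding domain → coindexation would violate Principle B.
*Carmen₃* and the pronoun do not c-command one another → neither Principle B nor Principle C is at stake; coindexation permitted.
*Clara₄* and the pronoun do not c-command one another → neither Principle B nor Principle C is at stake; coindexation permitted.
*Bianca₅* and the pronoun do not c-command one another → neither Principle B nor Principle C is at stake; coindexation permitted.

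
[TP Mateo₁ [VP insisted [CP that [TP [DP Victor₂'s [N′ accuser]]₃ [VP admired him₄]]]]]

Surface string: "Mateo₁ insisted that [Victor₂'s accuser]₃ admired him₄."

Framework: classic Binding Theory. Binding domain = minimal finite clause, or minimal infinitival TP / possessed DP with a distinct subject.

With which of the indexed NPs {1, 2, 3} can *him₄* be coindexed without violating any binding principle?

*him* is a pronoun, so Principle B applies: it must be free in its binding domain.
Binding domain of *him₄*: the embedded TP, whose subject is [Victor₂'s accuser]₃.
*Mateo₁* c-commands the pronoun but from outside its binding domain, and is not c-commanded by it → coindexation permitted.
*Victor₂* and the pronoun do not c-command one another → neither Principle B nor Principle C is at stake; coindexation permitted.
*[Victor₂'s accuser]₃* c-commands the pronoun within its binding domain → coindexation would violate Principle B.

{1, 2}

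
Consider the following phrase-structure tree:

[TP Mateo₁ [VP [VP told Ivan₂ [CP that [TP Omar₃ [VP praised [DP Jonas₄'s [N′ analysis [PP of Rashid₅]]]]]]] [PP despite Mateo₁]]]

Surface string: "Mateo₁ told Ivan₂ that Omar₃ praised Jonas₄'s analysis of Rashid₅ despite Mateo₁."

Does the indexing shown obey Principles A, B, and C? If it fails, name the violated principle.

The two coindexed NPs are *Mateo₁* (the lower occurrence) and *Mateo₁* (the higher occurrence).
*Mateo₁* (the lower occurrence) is an R-expression. Principle C requires it to be free everywhere.
*Mateo₁* (the higher occurrence) c-commands it and carries the same index.
The R-expression is bound → Principle C violation.

Principle C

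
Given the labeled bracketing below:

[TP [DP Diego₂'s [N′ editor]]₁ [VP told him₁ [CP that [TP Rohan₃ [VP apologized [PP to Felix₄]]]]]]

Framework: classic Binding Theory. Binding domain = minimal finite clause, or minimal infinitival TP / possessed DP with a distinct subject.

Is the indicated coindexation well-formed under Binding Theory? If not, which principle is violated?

Principle B

The two coindexed NPs are *[Diego₂'s editor]₁* and *him₁*.
*him₁* is a pronoun. Its binding domain is the matrix TP, whose subject is [Diego₂'s editor]₁.
*[Diego₂'s editor]₁* c-commands it within that domain and carries the same index.
The pronoun is locally bound → Principle B violation.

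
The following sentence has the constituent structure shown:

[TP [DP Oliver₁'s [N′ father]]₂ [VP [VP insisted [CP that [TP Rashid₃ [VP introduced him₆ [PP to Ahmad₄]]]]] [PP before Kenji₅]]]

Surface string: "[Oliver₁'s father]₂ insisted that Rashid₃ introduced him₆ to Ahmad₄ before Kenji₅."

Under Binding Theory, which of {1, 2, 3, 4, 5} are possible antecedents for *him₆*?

*him* is a pronoun, so Principle B applies: it must be free in its binding domain.
Binding domain of *him₆*: the embedded TP, whose subject is Rashid₃.
*Oliver₁* and the pronoun do not c-command one another → neither Principle B nor Principle C is at stake; coindexation permitted.
*[Oliver₁'s father]₂* c-commands the pronoun but from outside its binding domain, and is not c-commanded by it → coindexation permitted.
*Rashid₃* c-commands the pronoun within its binding domain → coindexation would violate Principle B.
*Ahmad₄*: the pronoun c-commands this R-expression → coindexation would violate Principle C on *Ahmad₄*.
*Kenji₅* and the pronoun do not c-command one another → neither Principle B nor Principle C is at stake; coindexation permitted.

{1, 2, 5}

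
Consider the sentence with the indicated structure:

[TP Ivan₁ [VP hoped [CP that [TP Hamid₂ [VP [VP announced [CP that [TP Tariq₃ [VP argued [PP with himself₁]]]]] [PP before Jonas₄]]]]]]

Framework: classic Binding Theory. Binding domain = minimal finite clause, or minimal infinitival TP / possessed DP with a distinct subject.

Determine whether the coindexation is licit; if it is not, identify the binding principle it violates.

Principle A

The two coindexed NPs are *Ivan₁* and *himself₁*.
*himself₁* is an anaphor. Principle A requires it to be bound within its binding domain — the embedded TP, whose subject is Tariq₃.
Within that domain it is c-commanded by *Tariq₃*, which does not share its index.
*Ivan₁* does c-command the anaphor, but from outside its binding domain.
The anaphor is unbound in its domain → Principle A violation.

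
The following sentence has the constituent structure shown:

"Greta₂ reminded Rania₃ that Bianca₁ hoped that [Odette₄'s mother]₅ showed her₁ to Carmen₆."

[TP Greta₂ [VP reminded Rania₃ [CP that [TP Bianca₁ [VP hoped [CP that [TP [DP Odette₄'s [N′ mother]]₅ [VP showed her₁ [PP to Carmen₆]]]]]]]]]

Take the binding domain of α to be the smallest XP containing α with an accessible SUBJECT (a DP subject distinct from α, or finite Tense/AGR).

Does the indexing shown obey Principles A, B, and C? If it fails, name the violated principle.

grammatical

The two coindexed NPs are *Bianca₁* and *her₁*.
*her₁* is a pronoun; its binding domain is the embedded TP, whose subject is [Odette₄'s mother]₅. Within that domain it is c-commanded only by *[Odette₄'s mother]₅*, which carries a different index — the pronoun is free locally, so Principle B holds.
*Bianca₁* is an R-expression; *her₁* does not c-command it, and no other NP shares its index, so Principle C is satisfied.
All principles are respected.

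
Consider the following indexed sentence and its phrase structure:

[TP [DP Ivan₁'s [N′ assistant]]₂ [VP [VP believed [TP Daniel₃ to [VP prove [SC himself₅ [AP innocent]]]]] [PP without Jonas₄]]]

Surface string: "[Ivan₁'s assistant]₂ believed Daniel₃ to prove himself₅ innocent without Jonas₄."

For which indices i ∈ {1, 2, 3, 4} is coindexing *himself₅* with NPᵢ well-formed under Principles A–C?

*himself* is an anaphor, so Principle A applies: it must be bound in its binding domain.
Binding domain of *himself₅*: the embedded TP, whose subject is Daniel₃.
*Ivan₁* does not c-command the anaphor → cannot bind it.
*[Ivan₁'s assistant]₂* c-commands the anaphor but is outside its binding domain → cannot satisfy Principle A.
*Daniel₃* c-commands the anaphor within its binding domain → licit binder.
*Jonas₄* does not c-command the anaphor → cannot bind it.

{3}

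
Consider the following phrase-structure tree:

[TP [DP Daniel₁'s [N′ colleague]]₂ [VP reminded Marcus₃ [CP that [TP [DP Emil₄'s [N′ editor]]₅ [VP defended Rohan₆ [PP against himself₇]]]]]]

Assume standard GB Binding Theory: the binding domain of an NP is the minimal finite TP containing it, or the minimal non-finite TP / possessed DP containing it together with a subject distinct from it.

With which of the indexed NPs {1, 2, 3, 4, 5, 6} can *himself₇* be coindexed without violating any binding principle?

{5, 6}

*himself* is an anaphor, so Principle A applies: it must be bound in its binding domain.
Binding domain of *himself₇*: the embedded TP, whose subject is [Emil₄'s editor]₅.
*Daniel₁* does not c-command the anaphor → cannot bind it.
*[Daniel₁'s colleague]₂* c-commands the anaphor but is outside its binding domain → cannot satisfy Principle A.
*Marcus₃* c-commands the anaphor but is outside its binding domain → cannot satisfy Principle A.
*Emil₄* does not c-command the anaphor → cannot bind it.
*[Emil₄'s editor]₅* c-commands the anaphor within its binding domain → licit binder.
*Rohan₆* c-commands the anaphor within its binding domain → licit binder.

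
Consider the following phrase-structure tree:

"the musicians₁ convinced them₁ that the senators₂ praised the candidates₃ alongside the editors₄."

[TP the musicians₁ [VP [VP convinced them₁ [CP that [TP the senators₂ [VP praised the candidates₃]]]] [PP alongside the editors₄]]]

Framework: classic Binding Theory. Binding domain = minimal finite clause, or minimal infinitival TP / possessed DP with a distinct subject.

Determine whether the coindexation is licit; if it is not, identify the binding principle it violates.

Principle B

The two coindexed NPs are *the musicians₁* and *them₁*.
*them₁* is a pronoun. Its binding domain is the matrix TP, whose subject is the musicians₁.
*the musicians₁* c-commands it within that domain and carries the same index.
The pronoun is locally bound → Principle B violation.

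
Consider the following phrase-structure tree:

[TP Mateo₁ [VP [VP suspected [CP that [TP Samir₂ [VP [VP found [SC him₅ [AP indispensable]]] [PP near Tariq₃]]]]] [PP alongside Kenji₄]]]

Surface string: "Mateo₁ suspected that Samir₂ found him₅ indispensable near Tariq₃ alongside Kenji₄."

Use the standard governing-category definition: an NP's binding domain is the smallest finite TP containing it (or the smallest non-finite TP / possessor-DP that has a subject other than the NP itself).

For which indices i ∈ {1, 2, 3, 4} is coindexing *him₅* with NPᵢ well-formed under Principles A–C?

{1, 3, 4}

*him* is a pronoun, so Principle B applies: it must be free in its binding domain.
Binding domain of *him₅*: the embedded TP, whose subject is Samir₂.
*Mateo₁* c-commands the pronoun but from outside its binding domain, and is not c-commanded by it → coindexation permitted.
*Samir₂* c-commands the pronoun within its binding domain → coindexation would violate Principle B.
*Tariq₃* and the pronoun do not c-command one another → neither Principle B nor Principle C is at stake; coindexation permitted.
*Kenji₄* and the pronoun do not c-command one another → neither Principle B nor Principle C is at stake; coindexation permitted.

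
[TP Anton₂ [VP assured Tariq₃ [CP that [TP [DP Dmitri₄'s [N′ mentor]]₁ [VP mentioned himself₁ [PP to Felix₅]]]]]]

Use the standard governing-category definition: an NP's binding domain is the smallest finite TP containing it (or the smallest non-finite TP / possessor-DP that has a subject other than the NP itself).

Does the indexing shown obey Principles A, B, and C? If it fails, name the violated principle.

The two coindexed NPs are *[Dmitri₄'s mentor]₁* and *himself₁*.
*himself₁* is an anaphor; its binding domain is the embedded TP, whose subject is [Dmitri₄'s mentor]₁. *[Dmitri₄'s mentor]₁* c-commands it within that domain and shares its index, so Principle A is satisfied.
*[Dmitri₄'s mentor]₁* is an R-expression; *himself₁* does not c-command it, and no other NP shares its index, so Principle C is satisfied.
All principles are respected.

grammatical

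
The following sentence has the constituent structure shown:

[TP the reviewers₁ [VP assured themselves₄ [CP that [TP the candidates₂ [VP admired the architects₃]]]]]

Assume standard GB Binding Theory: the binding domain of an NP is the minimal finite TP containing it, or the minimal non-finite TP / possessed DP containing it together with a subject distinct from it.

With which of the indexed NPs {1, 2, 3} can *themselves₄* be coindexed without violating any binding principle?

{1}

*themselves* is an anaphor, so Principle A applies: it must be bound in its binding domain.
Binding domain of *themselves₄*: the matrix TP, whose subject is the reviewers₁.
*the reviewers₁* c-commands the anaphor within its binding domain → licit binder.
*the candidates₂* does not c-command the anaphor → cannot bind it.
*the architects₃* does not c-command the anaphor → cannot bind it.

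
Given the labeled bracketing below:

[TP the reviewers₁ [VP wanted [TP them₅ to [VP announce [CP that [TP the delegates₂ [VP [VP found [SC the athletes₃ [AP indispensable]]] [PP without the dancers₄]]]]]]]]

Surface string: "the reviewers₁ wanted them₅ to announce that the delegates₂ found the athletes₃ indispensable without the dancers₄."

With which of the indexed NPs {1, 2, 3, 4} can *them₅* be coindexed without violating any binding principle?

none

*them* is a pronoun, so Principle B applies: it must be free in its binding domain.
Binding domain of *them₅*: the matrix TP, whose subject is the reviewers₁.
*the reviewers₁* c-commands the pronoun within its binding domain → coindexation would violate Principle B.
*the delegates₂*: the pronoun c-commands this R-expression → coindexation would violate Principle C on *the delegates₂*.
*the athletes₃*: the pronoun c-commands this R-expression → coindexation would violate Principle C on *the athletes₃*.
*the dancers₄*: the pronoun c-commands this R-expression → coindexation would violate Principle C on *the dancers₄*.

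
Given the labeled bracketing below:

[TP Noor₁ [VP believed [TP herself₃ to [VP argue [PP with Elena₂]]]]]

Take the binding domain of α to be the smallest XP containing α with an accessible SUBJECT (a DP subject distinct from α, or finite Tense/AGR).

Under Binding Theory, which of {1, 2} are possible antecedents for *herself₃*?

{1}

*herself* is an anaphor, so Principle A applies: it must be bound in its binding domain.
Binding domain of *herself₃*: the matrix TP, whose subject is Noor₁.
*Noor₁* c-commands the anaphor within its binding domain → licit binder.
*Elena₂* does not c-command the anaphor → cannot bind it.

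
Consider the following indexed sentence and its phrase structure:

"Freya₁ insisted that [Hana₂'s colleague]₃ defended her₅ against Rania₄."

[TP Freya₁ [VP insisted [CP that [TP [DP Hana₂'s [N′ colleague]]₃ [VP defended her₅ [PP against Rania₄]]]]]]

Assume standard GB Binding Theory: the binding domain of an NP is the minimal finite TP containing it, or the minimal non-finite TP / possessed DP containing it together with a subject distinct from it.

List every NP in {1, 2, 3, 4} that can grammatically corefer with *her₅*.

{1, 2}

*her* is a pronoun, so Principle B applies: it must be free in its binding domain.
Binding domain of *her₅*: the embedded TP, whose subject is [Hana₂'s colleague]₃.
*Freya₁* c-commands the pronoun but from outside its binding domain, and is not c-commanded by it → coindexation permitted.
*Hana₂* and the pronoun do not c-command one another → neither Principle B nor Principle C is at stake; coindexation permitted.
*[Hana₂'s colleague]₃* c-commands the pronoun within its binding domain → coindexation would violate Principle B.
*Rania₄*: the pronoun c-commands this R-expression → coindexation would violate Principle C on *Rania₄*.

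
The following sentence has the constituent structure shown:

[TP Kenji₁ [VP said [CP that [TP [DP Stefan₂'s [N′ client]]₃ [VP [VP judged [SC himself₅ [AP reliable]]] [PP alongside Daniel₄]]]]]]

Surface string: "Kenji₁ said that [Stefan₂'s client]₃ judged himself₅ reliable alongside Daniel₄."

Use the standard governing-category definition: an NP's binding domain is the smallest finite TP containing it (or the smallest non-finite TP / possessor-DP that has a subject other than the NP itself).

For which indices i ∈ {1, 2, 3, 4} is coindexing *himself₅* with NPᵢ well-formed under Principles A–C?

*himself* is an anaphor, so Principle A applies: it must be bound in its binding domain.
Binding domain of *himself₅*: the embedded TP, whose subject is [Stefan₂'s client]₃.
*Kenji₁* c-commands the anaphor but is outside its binding domain → cannot satisfy Principle A.
*Stefan₂* does not c-command the anaphor → cannot bind it.
*[Stefan₂'s client]₃* c-commands the anaphor within its binding domain → licit binder.
*Daniel₄* does not c-command the anaphor → cannot bind it.

{3}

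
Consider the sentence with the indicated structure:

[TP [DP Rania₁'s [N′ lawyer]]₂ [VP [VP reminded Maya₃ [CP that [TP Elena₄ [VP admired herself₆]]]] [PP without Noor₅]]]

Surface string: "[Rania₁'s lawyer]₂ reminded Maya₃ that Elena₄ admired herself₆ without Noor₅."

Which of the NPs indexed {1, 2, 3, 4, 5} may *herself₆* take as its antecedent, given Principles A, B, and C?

*herself* is an anaphor, so Principle A applies: it must be bound in its binding domain.
Binding domain of *herself₆*: the embedded TP, whose subject is Elena₄.
*Rania₁* does not c-command the anaphor → cannot bind it.
*[Rania₁'s lawyer]₂* c-commands the anaphor but is outside its binding domain → cannot satisfy Principle A.
*Maya₃* c-commands the anaphor but is outside its binding domain → cannot satisfy Principle A.
*Elena₄* c-commands the anaphor within its binding domain → licit binder.
*Noor₅* does not c-command the anaphor → cannot bind it.

{4}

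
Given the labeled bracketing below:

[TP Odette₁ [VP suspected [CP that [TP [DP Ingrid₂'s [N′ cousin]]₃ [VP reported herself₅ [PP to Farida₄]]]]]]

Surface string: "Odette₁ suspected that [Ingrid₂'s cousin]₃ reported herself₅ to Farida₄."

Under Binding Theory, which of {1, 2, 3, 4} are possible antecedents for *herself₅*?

{3}

*herself* is an anaphor, so Principle A applies: it must be bound in its binding domain.
Binding domain of *herself₅*: the embedded TP, whose subject is [Ingrid₂'s cousin]₃.
*Odette₁* c-commands the anaphor but is outside its binding domain → cannot satisfy Principle A.
*Ingrid₂* does not c-command the anaphor → cannot bind it.
*[Ingrid₂'s cousin]₃* c-commands the anaphor within its binding domain → licit binder.
*Farida₄* does not c-command the anaphor → cannot bind it.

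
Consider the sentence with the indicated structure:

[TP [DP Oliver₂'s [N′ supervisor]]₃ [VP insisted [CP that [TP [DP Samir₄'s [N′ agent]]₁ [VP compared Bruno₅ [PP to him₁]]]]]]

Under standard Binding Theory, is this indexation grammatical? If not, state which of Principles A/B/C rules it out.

The two coindexed NPs are *[Samir₄'s agent]₁* and *him₁*.
*him₁* is a pronoun. Its binding domain is the embedded TP, whose subject is [Samir₄'s agent]₁.
*[Samir₄'s agent]₁* c-commands it within that domain and carries the same index.
The pronoun is locally bound → Principle B violation.

Principle B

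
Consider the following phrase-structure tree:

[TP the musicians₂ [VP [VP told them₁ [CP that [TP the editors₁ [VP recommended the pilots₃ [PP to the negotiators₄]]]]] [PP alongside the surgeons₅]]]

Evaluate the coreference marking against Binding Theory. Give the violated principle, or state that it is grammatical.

The two coindexed NPs are *them₁* and *the editors₁*.
*the editors₁* is an R-expression. Principle C requires it to be free everywhere.
*them₁* c-commands it and carries the same index.
The R-expression is bound → Principle C violation.

Principle C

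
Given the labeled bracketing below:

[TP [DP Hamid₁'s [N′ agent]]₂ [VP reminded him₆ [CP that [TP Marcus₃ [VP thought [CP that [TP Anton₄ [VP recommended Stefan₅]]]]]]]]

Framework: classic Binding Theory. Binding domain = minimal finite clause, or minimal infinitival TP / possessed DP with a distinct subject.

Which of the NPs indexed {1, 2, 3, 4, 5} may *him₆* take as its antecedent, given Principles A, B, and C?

{1}

*him* is a pronoun, so Principle B applies: it must be free in its binding domain.
Binding domain of *him₆*: the matrix TP, whose subject is [Hamid₁'s agent]₂.
*Hamid₁* and the pronoun do not c-command one another → neither Principle B nor Principle C is at stake; coindexation permitted.
*[Hamid₁'s agent]₂* c-commands the pronoun within its binding domain → coindexation would violate Principle B.
*Marcus₃*: the pronoun c-commands this R-expression → coindexation would violate Principle C on *Marcus₃*.
*Anton₄*: the pronoun c-commands this R-expression → coindexation would violate Principle C on *Anton₄*.
*Stefan₅*: the pronoun c-commands this R-expression → coindexation would violate Principle C on *Stefan₅*.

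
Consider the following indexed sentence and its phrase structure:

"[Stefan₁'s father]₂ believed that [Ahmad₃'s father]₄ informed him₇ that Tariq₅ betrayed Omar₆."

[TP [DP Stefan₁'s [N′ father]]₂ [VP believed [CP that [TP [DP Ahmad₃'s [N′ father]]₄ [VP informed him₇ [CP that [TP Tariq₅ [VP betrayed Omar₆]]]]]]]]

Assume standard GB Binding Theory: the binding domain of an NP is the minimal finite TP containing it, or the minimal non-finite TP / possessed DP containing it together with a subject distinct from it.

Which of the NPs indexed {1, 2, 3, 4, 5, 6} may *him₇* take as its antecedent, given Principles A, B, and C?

{1, 2, 3}

*him* is a pronoun, so Principle B applies: it must be free in its binding domain.
Binding domain of *him₇*: the embedded TP, whose subject is [Ahmad₃'s father]₄.
*Stefan₁* and the pronoun do not c-command one another → neither Principle B nor Principle C is at stake; coindexation permitted.
*[Stefan₁'s father]₂* c-commands the pronoun but from outside its binding domain, and is not c-commanded by it → coindexation permitted.
*Ahmad₃* and the pronoun do not c-command one another → neither Principle B nor Principle C is at stake; coindexation permitted.
*[Ahmad₃'s father]₄* c-commands the pronoun within its binding domain → coindexation would violate Principle B.
*Tariq₅*: the pronoun c-commands this R-expression → coindexation would violate Principle C on *Tariq₅*.
*Omar₆*: the pronoun c-commands this R-expression → coindexation would violate Principle C on *Omar₆*.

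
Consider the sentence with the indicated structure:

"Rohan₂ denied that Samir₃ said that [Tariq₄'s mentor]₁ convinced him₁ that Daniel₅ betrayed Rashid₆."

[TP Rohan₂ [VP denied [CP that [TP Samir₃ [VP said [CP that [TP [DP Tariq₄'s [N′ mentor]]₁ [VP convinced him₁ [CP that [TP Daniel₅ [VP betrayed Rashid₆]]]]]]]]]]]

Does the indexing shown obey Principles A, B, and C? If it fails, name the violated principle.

The two coindexed NPs are *[Tariq₄'s mentor]₁* and *him₁*.
*him₁* is a pronoun. Its binding domain is the embedded TP, whose subject is [Tariq₄'s mentor]₁.
*[Tariq₄'s mentor]₁* c-commands it within that domain and carries the same index.
The pronoun is locally bound → Principle B violation.

Principle B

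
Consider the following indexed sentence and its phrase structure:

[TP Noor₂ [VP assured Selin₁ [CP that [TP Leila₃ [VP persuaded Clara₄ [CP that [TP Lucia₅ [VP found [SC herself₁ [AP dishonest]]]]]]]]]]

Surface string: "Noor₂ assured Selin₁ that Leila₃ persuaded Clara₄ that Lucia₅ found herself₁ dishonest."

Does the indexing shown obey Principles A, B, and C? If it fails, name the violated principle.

Principle A

The two coindexed NPs are *Selin₁* and *herself₁*.
*herself₁* is an anaphor. Principle A requires it to be bound within its binding domain — the embedded TP, whose subject is Lucia₅.
Within that domain it is c-commanded by *Lucia₅*, which does not share its index.
*Selin₁* does c-command the anaphor, but from outside its binding domain.
The anaphor is unbound in its domain → Principle A violation.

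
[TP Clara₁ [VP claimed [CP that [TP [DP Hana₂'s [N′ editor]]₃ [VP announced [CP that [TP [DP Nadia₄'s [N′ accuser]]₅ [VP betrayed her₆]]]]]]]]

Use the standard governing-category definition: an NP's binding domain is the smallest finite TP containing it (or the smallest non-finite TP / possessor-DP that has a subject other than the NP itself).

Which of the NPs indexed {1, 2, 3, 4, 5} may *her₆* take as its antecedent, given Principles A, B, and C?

{1, 2, 3, 4}

*her* is a pronoun, so Principle B applies: it must be free in its binding domain.
Binding domain of *her₆*: the embedded TP, whose subject is [Nadia₄'s accuser]₅.
*Clara₁* c-commands the pronoun but from outside its binding domain, and is not c-commanded by it → coindexation permitted.
*Hana₂* and the pronoun do not c-command one another → neither Principle B nor Principle C is at stake; coindexation permitted.
*[Hana₂'s editor]₃* c-commands the pronoun but from outside its binding domain, and is not c-commanded by it → coindexation permitted.
*Nadia₄* and the pronoun do not c-command one another → neither Principle B nor Principle C is at stake; coindexation permitted.
*[Nadia₄'s accuser]₅* c-commands the pronoun within its binding domain → coindexation would violate Principle B.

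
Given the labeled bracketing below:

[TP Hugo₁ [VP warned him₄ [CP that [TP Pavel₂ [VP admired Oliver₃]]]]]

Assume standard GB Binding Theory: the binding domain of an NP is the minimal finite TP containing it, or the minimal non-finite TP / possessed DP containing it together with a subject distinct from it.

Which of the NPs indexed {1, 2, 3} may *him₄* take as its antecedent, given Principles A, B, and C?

none

*him* is a pronoun, so Principle B applies: it must be free in its binding domain.
Binding domain of *him₄*: the matrix TP, whose subject is Hugo₁.
*Hugo₁* c-commands the pronoun within its binding domain → coindexation would violate Principle B.
*Pavel₂*: the pronoun c-commands this R-expression → coindexation would violate Principle C on *Pavel₂*.
*Oliver₃*: the pronoun c-commands this R-expression → coindexation would violate Principle C on *Oliver₃*.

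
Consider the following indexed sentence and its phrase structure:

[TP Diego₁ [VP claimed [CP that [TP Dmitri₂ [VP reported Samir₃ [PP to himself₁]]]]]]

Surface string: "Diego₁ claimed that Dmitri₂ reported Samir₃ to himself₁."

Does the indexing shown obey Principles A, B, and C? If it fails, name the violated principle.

Principle A

The two coindexed NPs are *Diego₁* and *himself₁*.
*himself₁* is an anaphor. Principle A requires it to be bound within its binding domain — the embedded TP, whose subject is Dmitri₂.
Within that domain it is c-commanded by *Dmitri₂*, *Samir₃*, none of which share its index.
*Diego₁* does c-command the anaphor, but from outside its binding domain.
The anaphor is unbound in its domain → Principle A violation.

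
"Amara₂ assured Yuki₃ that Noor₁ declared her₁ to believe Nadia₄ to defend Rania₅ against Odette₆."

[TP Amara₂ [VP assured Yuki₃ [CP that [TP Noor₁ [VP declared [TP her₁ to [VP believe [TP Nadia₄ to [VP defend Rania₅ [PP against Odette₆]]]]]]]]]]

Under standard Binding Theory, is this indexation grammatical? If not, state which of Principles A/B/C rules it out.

The two coindexed NPs are *Noor₁* and *her₁*.
*her₁* is a pronoun. Its binding domain is the embedded TP, whose subject is Noor₁.
*Noor₁* c-commands it within that domain and carries the same index.
The pronoun is locally bound → Principle B violation.

Principle B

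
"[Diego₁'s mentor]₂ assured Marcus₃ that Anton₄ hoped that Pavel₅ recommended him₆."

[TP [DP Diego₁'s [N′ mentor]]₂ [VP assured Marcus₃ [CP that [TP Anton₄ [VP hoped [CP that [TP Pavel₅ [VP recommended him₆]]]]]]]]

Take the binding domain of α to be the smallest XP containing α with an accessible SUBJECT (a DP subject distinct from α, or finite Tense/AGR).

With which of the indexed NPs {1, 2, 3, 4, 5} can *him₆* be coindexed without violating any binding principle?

{1, 2, 3, 4}

*him* is a pronoun, so Principle B applies: it must be free in its binding domain.
Binding domain of *him₆*: the embedded TP, whose subject is Pavel₅.
*Diego₁* and the pronoun do not c-command one another → neither Principle B nor Principle C is at stake; coindexation permitted.
*[Diego₁'s mentor]₂* c-commands the pronoun but from outside its binding domain, and is not c-commanded by it → coindexation permitted.
*Marcus₃* c-commands the pronoun but from outside its binding domain, and is not c-commanded by it → coindexation permitted.
*Anton₄* c-commands the pronoun but from outside its binding domain, and is not c-commanded by it → coindexation permitted.
*Pavel₅* c-commands the pronoun within its binding domain → coindexation would violate Principle B.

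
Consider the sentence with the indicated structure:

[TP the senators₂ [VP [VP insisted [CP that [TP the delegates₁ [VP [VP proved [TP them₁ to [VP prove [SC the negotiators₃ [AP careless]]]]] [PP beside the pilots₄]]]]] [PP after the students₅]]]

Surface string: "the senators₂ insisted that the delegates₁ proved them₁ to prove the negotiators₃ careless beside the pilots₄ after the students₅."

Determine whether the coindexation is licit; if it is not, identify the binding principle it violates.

Principle B

The two coindexed NPs are *the delegates₁* and *them₁*.
*them₁* is a pronoun. Its binding domain is the embedded TP, whose subject is the delegates₁.
*the delegates₁* c-commands it within that domain and carries the same index.
The pronoun is locally bound → Principle B violation.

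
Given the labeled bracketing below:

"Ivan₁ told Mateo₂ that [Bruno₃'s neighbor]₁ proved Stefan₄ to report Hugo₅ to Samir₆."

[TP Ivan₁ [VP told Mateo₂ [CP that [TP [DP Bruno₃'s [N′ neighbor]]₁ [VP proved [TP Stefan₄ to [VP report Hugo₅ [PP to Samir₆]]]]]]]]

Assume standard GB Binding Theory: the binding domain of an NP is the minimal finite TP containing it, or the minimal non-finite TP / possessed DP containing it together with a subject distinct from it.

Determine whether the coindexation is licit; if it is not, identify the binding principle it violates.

Principle C

The two coindexed NPs are *[Bruno₃'s neighbor]₁* and *Ivan₁*.
*[Bruno₃'s neighbor]₁* is an R-expression. Principle C requires it to be free everywhere.
*Ivan₁* c-commands it and carries the same index.
The R-expression is bound → Principle C violation.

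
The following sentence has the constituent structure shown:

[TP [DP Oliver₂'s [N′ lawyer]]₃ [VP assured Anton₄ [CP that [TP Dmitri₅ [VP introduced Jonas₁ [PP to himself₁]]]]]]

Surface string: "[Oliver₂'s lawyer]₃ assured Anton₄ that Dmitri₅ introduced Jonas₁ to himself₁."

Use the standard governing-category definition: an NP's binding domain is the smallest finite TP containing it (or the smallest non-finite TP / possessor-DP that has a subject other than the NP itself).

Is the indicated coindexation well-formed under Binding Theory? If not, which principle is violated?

The two coindexed NPs are *Jonas₁* and *himself₁*.
*himself₁* is an anaphor; its binding domain is the embedded TP, whose subject is Dmitri₅. *Jonas₁* c-commands it within that domain and shares its index, so Principle A is satisfied.
*Jonas₁* is an R-expression; *himself₁* does not c-command it, and no other NP shares its index, so Principle C is satisfied.
All principles are respected.

grammatical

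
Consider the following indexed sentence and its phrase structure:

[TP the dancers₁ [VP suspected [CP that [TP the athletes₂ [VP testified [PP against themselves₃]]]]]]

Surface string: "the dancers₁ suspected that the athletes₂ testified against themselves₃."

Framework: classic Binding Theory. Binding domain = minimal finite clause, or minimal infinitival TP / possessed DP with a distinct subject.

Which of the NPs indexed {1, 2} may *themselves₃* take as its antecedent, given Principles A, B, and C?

*themselves* is an anaphor, so Principle A applies: it must be bound in its binding domain.
Binding domain of *themselves₃*: the embedded TP, whose subject is the athletes₂.
*the dancers₁* c-commands the anaphor but is outside its binding domain → cannot satisfy Principle A.
*the athletes₂* c-commands the anaphor within its binding domain → licit binder.

{2}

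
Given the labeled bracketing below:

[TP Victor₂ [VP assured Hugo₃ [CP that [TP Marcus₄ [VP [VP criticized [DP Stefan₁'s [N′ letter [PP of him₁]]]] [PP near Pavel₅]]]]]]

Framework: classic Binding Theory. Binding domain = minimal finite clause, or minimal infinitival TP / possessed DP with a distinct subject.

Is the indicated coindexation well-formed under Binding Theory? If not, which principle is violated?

Principle B

The two coindexed NPs are *Stefan₁* and *him₁*.
*him₁* is a pronoun. Its binding domain is the possessed DP, whose subject is Stefan₁.
*Stefan₁* c-commands it within that domain and carries the same index.
The pronoun is locally bound → Principle B violation.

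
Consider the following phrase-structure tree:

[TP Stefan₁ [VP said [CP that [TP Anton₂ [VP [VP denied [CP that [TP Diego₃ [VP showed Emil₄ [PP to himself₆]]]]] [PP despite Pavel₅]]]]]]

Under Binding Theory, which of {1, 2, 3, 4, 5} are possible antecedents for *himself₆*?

{3, 4}

*himself* is an anaphor, so Principle A applies: it must be bound in its binding domain.
Binding domain of *himself₆*: the embedded TP, whose subject is Diego₃.
*Stefan₁* c-commands the anaphor but is outside its binding domain → cannot satisfy Principle A.
*Anton₂* c-commands the anaphor but is outside its binding domain → cannot satisfy Principle A.
*Diego₃* c-commands the anaphor within its binding domain → licit binder.
*Emil₄* c-commands the anaphor within its binding domain → licit binder.
*Pavel₅* does not c-command the anaphor → cannot bind it.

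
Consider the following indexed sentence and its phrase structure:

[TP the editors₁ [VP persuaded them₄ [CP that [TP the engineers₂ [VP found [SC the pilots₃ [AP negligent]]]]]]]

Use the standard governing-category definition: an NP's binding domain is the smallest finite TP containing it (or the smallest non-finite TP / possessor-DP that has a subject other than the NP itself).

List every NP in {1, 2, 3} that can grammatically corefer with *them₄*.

*them* is a pronoun, so Principle B applies: it must be free in its binding domain.
Binding domain of *them₄*: the matrix TP, whose subject is the editors₁.
*the editors₁* c-commands the pronoun within its binding domain → coindexation would violate Principle B.
*the engineers₂*: the pronoun c-commands this R-expression → coindexation would violate Principle C on *the engineers₂*.
*the pilots₃*: the pronoun c-commands this R-expression → coindexation would violate Principle C on *the pilots₃*.

none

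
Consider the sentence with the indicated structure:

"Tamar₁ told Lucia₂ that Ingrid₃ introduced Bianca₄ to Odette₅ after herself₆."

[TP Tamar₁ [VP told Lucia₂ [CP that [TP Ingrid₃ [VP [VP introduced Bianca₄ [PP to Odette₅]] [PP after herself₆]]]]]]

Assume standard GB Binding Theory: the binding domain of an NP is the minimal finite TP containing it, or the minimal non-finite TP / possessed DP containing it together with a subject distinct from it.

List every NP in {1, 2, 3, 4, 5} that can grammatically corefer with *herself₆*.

{3}

*herself* is an anaphor, so Principle A applies: it must be bound in its binding domain.
Binding domain of *herself₆*: the embedded TP, whose subject is Ingrid₃.
*Tamar₁* c-commands the anaphor but is outside its binding domain → cannot satisfy Principle A.
*Lucia₂* c-commands the anaphor but is outside its binding domain → cannot satisfy Principle A.
*Ingrid₃* c-commands the anaphor within its binding domain → licit binder.
*Bianca₄* does not c-command the anaphor → cannot bind it.
*Odette₅* does not c-command the anaphor → cannot bind it.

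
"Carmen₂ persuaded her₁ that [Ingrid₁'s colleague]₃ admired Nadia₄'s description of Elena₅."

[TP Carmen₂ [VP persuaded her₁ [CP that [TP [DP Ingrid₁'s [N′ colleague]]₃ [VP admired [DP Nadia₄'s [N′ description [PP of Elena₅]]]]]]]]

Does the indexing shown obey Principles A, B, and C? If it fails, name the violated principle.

Principle C

The two coindexed NPs are *her₁* and *Ingrid₁*.
*Ingrid₁* is an R-expression. Principle C requires it to be free everywhere.
*her₁* c-commands it and carries the same index.
The R-expression is bound → Principle C violation.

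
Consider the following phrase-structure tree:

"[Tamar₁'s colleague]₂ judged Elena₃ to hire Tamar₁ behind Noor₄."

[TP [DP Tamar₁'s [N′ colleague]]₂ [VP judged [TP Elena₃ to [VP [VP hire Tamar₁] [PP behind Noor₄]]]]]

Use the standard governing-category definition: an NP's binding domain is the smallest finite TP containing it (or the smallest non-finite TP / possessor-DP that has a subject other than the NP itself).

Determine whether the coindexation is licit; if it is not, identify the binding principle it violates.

grammatical

The two coindexed NPs are *Tamar₁* and *Tamar₁*.
*Tamar₁* is an R-expression; no coindexed NP c-commands it, so Principle C holds.
*Tamar₁* is an R-expression; *Tamar₁* does not c-command it, and no other NP shares its index, so Principle C is satisfied.
All principles are respected.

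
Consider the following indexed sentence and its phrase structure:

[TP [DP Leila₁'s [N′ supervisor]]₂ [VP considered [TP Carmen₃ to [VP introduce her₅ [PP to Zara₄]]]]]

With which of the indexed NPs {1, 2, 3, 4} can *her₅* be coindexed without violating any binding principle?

*her* is a pronoun, so Principle B applies: it must be free in its binding domain.
Binding domain of *her₅*: the embedded TP, whose subject is Carmen₃.
*Leila₁* and the pronoun do not c-command one another → neither Principle B nor Principle C is at stake; coindexation permitted.
*[Leila₁'s supervisor]₂* c-commands the pronoun but from outside its binding domain, and is not c-commanded by it → coindexation permitted.
*Carmen₃* c-commands the pronoun within its binding domain → coindexation would violate Principle B.
*Zara₄*: the pronoun c-commands this R-expression → coindexation would violate Principle C on *Zara₄*.

{1, 2}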